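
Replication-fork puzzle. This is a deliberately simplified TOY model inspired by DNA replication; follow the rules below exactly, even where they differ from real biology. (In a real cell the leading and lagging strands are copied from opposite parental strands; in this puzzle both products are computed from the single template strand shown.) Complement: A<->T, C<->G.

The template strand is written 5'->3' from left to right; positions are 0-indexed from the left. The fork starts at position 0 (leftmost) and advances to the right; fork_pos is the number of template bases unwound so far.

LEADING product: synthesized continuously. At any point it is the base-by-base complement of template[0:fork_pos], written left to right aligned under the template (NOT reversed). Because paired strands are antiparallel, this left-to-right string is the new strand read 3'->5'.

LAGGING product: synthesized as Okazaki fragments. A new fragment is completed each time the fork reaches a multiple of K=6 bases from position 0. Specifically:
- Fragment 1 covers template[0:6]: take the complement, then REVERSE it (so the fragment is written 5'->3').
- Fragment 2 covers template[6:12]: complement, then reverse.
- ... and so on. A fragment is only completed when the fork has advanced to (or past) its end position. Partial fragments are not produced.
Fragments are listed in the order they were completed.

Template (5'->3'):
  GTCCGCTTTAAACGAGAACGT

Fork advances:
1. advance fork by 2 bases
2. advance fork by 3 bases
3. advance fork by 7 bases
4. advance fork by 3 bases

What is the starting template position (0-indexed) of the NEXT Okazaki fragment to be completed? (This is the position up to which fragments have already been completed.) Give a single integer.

Step 1: advance 2 -> fork_pos = 0 + 2 = 2. Next multiple of 6 is 6 (not reached); still 0 fragment(s).
Step 2: advance 3 -> fork_pos = 2 + 3 = 5. Next multiple of 6 is 6 (not reached); still 0 fragment(s).
Step 3: advance 7 -> fork_pos = 5 + 7 = 12. Reached multiple(s) of 6: 6, 12 -> fragments 1-2 completed (2 total).
Step 4: advance 3 -> fork_pos = 12 + 3 = 15. Next multiple of 6 is 18 (not reached); still 2 fragment(s).
2 fragment(s) completed, covering template[0:12] (2 x 6 = 12). The next fragment, fragment 3, covers template[12:18], so it starts at position 12.

Answer: 12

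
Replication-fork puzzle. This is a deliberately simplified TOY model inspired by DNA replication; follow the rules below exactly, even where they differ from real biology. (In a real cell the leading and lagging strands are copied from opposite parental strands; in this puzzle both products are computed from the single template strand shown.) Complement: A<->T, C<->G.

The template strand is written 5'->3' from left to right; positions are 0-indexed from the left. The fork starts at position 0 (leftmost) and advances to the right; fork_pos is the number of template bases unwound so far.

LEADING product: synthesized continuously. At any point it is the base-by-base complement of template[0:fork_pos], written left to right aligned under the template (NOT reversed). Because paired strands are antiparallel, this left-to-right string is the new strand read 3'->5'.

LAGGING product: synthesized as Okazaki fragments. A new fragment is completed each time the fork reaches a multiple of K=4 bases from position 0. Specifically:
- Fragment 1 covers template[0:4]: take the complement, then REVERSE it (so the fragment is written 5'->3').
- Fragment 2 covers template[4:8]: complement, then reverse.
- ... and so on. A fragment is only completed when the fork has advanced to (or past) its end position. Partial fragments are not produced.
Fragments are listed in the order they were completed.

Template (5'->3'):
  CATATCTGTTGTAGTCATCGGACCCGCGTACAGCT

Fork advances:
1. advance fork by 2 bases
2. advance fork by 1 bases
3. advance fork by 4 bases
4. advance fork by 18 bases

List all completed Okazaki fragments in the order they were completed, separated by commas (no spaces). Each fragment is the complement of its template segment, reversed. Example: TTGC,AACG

Answer: TATG,CAGA,ACAA,GACT,CGAT,GGTC

Derivation:
Step 1: advance 2 -> fork_pos = 0 + 2 = 2. Next multiple of 4 is 4 (not reached); still 0 fragment(s).
Step 2: advance 1 -> fork_pos = 2 + 1 = 3. Next multiple of 4 is 4 (not reached); still 0 fragment(s).
Step 3: advance 4 -> fork_pos = 3 + 4 = 7. Reached multiple(s) of 4: 4 -> fragment 1 completed (1 total).
Step 4: advance 18 -> fork_pos = 7 + 18 = 25. Reached multiple(s) of 4: 8, 12, 16, 20, 24 -> fragments 2-6 completed (6 total).
Final fork_pos = 25, so 6 fragment(s) are complete. Build each: template segment -> complement -> reverse.
Fragment 1: template[0:4] = CATA -> complement GTAT -> reversed TATG
Fragment 2: template[4:8] = TCTG -> complement AGAC -> reversed CAGA
Fragment 3: template[8:12] = TTGT -> complement AACA -> reversed ACAA
Fragment 4: template[12:16] = AGTC -> complement TCAG -> reversed GACT
Fragment 5: template[16:20] = ATCG -> complement TAGC -> reversed CGAT
Fragment 6: template[20:24] = GACC -> complement CTGG -> reversed GGTC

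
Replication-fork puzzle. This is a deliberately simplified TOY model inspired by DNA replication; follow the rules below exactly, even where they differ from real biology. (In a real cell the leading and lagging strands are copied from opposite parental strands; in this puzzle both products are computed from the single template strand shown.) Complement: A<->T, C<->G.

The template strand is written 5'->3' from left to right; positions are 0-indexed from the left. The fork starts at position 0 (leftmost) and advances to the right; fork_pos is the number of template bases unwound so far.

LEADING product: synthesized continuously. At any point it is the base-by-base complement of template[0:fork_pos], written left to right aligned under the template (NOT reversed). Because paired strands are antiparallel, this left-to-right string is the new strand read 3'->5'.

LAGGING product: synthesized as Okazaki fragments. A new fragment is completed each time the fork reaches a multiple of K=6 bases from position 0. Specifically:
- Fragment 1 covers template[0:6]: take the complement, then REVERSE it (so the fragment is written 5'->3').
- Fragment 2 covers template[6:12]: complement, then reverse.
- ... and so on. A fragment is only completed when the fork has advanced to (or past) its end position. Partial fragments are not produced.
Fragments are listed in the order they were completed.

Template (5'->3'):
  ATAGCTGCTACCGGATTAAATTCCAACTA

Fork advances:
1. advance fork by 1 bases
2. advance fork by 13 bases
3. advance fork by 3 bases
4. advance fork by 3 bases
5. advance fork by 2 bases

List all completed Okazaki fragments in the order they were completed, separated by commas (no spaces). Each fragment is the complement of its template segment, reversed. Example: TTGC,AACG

Step 1: advance 1 -> fork_pos = 0 + 1 = 1. Next multiple of 6 is 6 (not reached); still 0 fragment(s).
Step 2: advance 13 -> fork_pos = 1 + 13 = 14. Reached multiple(s) of 6: 6, 12 -> fragments 1-2 completed (2 total).
Step 3: advance 3 -> fork_pos = 14 + 3 = 17. Next multiple of 6 is 18 (not reached); still 2 fragment(s).
Step 4: advance 3 -> fork_pos = 17 + 3 = 20. Reached multiple(s) of 6: 18 -> fragment 3 completed (3 total).
Step 5: advance 2 -> fork_pos = 20 + 2 = 22. Next multiple of 6 is 24 (not reached); still 3 fragment(s).
Final fork_pos = 22, so 3 fragment(s) are complete. Build each: template segment -> complement -> reverse.
Fragment 1: template[0:6] = ATAGCT -> complement TATCGA -> reversed AGCTAT
Fragment 2: template[6:12] = GCTACC -> complement CGATGG -> reversed GGTAGC
Fragment 3: template[12:18] = GGATTA -> complement CCTAAT -> reversed TAATCC

Answer: AGCTAT,GGTAGC,TAATCC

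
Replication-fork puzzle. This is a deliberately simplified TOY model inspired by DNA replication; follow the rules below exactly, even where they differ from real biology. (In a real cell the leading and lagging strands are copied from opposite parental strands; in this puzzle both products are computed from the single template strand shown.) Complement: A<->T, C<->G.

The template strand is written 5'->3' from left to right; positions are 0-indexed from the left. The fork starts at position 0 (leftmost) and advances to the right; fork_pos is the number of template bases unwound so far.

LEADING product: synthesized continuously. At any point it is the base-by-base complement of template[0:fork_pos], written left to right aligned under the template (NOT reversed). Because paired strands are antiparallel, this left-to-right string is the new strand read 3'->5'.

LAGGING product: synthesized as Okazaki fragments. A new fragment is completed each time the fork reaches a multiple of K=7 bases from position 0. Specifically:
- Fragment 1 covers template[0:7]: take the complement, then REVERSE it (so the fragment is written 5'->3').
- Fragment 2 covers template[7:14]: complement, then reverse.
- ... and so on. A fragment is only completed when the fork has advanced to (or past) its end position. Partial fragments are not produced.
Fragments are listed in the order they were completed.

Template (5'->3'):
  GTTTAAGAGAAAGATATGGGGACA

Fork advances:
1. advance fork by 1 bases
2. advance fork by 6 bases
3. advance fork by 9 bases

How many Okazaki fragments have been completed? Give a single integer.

Answer: 2

Derivation:
Step 1: advance 1 -> fork_pos = 0 + 1 = 1. Next multiple of 7 is 7 (not reached); still 0 fragment(s).
Step 2: advance 6 -> fork_pos = 1 + 6 = 7. Reached multiple(s) of 7: 7 -> fragment 1 completed (1 total).
Step 3: advance 9 -> fork_pos = 7 + 9 = 16. Reached multiple(s) of 7: 14 -> fragment 2 completed (2 total).
Check: final fork_pos = 16; the multiples of 7 that are <= 16 are 7..14 -> 16 // 7 = 2 completed fragment(s).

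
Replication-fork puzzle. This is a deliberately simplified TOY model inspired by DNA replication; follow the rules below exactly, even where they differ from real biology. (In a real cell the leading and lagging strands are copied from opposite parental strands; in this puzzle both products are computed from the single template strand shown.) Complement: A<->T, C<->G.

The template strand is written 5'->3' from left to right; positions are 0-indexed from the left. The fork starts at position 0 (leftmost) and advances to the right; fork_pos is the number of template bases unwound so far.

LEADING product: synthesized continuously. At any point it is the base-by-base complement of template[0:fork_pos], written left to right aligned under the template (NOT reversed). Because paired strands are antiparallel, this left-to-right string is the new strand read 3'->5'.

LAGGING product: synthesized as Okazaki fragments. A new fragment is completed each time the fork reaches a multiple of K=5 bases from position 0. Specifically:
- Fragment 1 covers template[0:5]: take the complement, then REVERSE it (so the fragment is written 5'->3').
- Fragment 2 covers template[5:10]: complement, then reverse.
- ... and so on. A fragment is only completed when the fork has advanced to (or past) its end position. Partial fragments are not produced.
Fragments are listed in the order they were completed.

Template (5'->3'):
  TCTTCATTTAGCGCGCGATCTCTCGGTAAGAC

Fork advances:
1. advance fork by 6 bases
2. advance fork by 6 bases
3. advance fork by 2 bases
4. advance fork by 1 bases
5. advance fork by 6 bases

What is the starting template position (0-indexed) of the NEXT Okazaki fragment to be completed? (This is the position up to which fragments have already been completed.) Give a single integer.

Step 1: advance 6 -> fork_pos = 0 + 6 = 6. Reached multiple(s) of 5: 5 -> fragment 1 completed (1 total).
Step 2: advance 6 -> fork_pos = 6 + 6 = 12. Reached multiple(s) of 5: 10 -> fragment 2 completed (2 total).
Step 3: advance 2 -> fork_pos = 12 + 2 = 14. Next multiple of 5 is 15 (not reached); still 2 fragment(s).
Step 4: advance 1 -> fork_pos = 14 + 1 = 15. Reached multiple(s) of 5: 15 -> fragment 3 completed (3 total).
Step 5: advance 6 -> fork_pos = 15 + 6 = 21. Reached multiple(s) of 5: 20 -> fragment 4 completed (4 total).
4 fragment(s) completed, covering template[0:20] (4 x 5 = 20). The next fragment, fragment 5, covers template[20:25], so it starts at position 20.

Answer: 20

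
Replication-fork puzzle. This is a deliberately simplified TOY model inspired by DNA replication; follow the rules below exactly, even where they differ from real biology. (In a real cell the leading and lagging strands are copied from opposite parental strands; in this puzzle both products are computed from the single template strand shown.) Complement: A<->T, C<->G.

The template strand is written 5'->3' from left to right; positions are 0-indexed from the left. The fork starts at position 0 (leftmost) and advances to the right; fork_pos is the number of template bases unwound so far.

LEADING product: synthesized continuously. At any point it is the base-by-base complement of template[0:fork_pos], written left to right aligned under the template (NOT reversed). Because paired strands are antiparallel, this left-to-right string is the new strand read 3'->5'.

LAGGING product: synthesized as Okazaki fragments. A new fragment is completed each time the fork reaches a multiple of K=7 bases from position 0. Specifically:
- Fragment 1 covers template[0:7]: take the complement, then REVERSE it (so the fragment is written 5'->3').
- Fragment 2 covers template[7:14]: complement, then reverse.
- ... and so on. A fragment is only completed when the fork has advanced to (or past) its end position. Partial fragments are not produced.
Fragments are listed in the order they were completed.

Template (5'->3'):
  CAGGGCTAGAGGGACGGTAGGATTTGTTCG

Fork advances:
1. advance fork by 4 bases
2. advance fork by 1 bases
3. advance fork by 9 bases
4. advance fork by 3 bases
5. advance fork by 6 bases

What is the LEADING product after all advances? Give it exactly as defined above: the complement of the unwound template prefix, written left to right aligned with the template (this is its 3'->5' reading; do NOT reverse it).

Answer: GTCCCGATCTCCCTGCCATCCTA

Derivation:
Step 1: advance 4 -> fork_pos = 0 + 4 = 4.
Step 2: advance 1 -> fork_pos = 4 + 1 = 5.
Step 3: advance 9 -> fork_pos = 5 + 9 = 14.
Step 4: advance 3 -> fork_pos = 14 + 3 = 17.
Step 5: advance 6 -> fork_pos = 17 + 6 = 23.
Unwound prefix: template[0:23] = CAGGGCTAGAGGGACGGTAGGAT
Complement it base by base (A<->T, C<->G), keeping left-to-right order:
  [0:5] CAGGG -> GTCCC
  [5:10] CTAGA -> GATCT
  [10:15] GGGAC -> CCCTG
  [15:20] GGTAG -> CCATC
  [20:23] GAT -> CTA
Concatenate: GTCCCGATCTCCCTGCCATCCTA (length 23; written aligned with the template, i.e. 3'->5').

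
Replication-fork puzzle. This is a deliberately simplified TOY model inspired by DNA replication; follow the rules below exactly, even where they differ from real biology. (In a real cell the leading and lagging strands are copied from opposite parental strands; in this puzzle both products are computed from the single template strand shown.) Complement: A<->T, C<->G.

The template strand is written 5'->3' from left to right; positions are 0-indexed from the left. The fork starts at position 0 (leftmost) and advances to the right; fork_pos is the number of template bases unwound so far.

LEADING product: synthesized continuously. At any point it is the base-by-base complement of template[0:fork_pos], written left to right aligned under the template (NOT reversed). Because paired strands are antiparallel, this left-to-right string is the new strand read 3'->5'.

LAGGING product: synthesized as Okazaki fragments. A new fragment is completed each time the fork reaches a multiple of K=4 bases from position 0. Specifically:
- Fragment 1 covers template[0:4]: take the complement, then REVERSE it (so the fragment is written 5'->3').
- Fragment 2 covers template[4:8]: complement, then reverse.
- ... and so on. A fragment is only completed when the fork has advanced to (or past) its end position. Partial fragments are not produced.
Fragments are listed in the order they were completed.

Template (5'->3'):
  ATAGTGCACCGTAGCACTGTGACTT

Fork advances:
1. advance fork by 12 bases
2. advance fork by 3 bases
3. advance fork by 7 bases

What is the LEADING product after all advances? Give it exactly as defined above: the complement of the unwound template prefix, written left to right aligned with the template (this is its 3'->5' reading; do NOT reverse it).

Answer: TATCACGTGGCATCGTGACACT

Derivation:
Step 1: advance 12 -> fork_pos = 0 + 12 = 12.
Step 2: advance 3 -> fork_pos = 12 + 3 = 15.
Step 3: advance 7 -> fork_pos = 15 + 7 = 22.
Unwound prefix: template[0:22] = ATAGTGCACCGTAGCACTGTGA
Complement it base by base (A<->T, C<->G), keeping left-to-right order:
  [0:5] ATAGT -> TATCA
  [5:10] GCACC -> CGTGG
  [10:15] GTAGC -> CATCG
  [15:20] ACTGT -> TGACA
  [20:22] GA -> CT
Concatenate: TATCACGTGGCATCGTGACACT (length 22; written aligned with the template, i.e. 3'->5').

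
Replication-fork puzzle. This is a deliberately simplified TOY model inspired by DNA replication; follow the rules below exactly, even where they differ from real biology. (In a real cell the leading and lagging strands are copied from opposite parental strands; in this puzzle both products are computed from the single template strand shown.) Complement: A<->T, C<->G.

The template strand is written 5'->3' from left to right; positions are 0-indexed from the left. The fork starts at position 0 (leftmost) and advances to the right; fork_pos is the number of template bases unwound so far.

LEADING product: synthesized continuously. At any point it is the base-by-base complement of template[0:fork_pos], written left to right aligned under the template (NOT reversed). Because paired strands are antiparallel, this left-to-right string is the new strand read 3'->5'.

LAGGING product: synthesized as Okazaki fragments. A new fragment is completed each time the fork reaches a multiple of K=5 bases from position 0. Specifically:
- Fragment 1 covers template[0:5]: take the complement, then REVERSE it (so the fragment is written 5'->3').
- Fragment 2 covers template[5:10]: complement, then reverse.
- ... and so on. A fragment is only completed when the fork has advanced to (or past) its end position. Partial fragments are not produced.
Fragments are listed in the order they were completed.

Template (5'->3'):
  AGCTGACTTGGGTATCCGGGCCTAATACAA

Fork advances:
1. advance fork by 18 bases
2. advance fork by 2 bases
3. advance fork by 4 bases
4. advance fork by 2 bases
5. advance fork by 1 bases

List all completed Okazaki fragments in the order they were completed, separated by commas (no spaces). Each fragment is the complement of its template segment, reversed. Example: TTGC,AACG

Answer: CAGCT,CAAGT,ATACC,CCCGG,TTAGG

Derivation:
Step 1: advance 18 -> fork_pos = 0 + 18 = 18. Reached multiple(s) of 5: 5, 10, 15 -> fragments 1-3 completed (3 total).
Step 2: advance 2 -> fork_pos = 18 + 2 = 20. Reached multiple(s) of 5: 20 -> fragment 4 completed (4 total).
Step 3: advance 4 -> fork_pos = 20 + 4 = 24. Next multiple of 5 is 25 (not reached); still 4 fragment(s).
Step 4: advance 2 -> fork_pos = 24 + 2 = 26. Reached multiple(s) of 5: 25 -> fragment 5 completed (5 total).
Step 5: advance 1 -> fork_pos = 26 + 1 = 27. Next multiple of 5 is 30 (not reached); still 5 fragment(s).
Final fork_pos = 27, so 5 fragment(s) are complete. Build each: template segment -> complement -> reverse.
Fragment 1: template[0:5] = AGCTG -> complement TCGAC -> reversed CAGCT
Fragment 2: template[5:10] = ACTTG -> complement TGAAC -> reversed CAAGT
Fragment 3: template[10:15] = GGTAT -> complement CCATA -> reversed ATACC
Fragment 4: template[15:20] = CCGGG -> complement GGCCC -> reversed CCCGG
Fragment 5: template[20:25] = CCTAA -> complement GGATT -> reversed TTAGG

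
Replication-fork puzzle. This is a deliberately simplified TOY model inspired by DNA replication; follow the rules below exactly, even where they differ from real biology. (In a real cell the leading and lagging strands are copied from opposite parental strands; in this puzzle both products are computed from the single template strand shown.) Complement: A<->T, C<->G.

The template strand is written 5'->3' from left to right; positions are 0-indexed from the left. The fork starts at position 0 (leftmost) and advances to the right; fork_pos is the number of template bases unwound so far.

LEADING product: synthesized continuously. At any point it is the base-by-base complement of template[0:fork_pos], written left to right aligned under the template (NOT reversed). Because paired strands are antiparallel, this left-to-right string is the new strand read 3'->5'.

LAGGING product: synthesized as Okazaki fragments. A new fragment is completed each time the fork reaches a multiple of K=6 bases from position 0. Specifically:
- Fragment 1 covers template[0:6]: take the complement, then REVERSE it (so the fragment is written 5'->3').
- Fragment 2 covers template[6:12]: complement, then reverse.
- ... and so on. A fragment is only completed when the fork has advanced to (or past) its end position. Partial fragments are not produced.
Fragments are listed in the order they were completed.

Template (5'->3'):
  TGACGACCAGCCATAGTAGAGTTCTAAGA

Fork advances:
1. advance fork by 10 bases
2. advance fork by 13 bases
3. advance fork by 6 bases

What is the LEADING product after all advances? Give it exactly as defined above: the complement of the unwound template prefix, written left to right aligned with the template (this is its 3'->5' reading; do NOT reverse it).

Answer: ACTGCTGGTCGGTATCATCTCAAGATTCT

Derivation:
Step 1: advance 10 -> fork_pos = 0 + 10 = 10.
Step 2: advance 13 -> fork_pos = 10 + 13 = 23.
Step 3: advance 6 -> fork_pos = 23 + 6 = 29.
Unwound prefix: template[0:29] = TGACGACCAGCCATAGTAGAGTTCTAAGA
Complement it base by base (A<->T, C<->G), keeping left-to-right order:
  [0:5] TGACG -> ACTGC
  [5:10] ACCAG -> TGGTC
  [10:15] CCATA -> GGTAT
  [15:20] GTAGA -> CATCT
  [20:25] GTTCT -> CAAGA
  [25:29] AAGA -> TTCT
Concatenate: ACTGCTGGTCGGTATCATCTCAAGATTCT (length 29; written aligned with the template, i.e. 3'->5').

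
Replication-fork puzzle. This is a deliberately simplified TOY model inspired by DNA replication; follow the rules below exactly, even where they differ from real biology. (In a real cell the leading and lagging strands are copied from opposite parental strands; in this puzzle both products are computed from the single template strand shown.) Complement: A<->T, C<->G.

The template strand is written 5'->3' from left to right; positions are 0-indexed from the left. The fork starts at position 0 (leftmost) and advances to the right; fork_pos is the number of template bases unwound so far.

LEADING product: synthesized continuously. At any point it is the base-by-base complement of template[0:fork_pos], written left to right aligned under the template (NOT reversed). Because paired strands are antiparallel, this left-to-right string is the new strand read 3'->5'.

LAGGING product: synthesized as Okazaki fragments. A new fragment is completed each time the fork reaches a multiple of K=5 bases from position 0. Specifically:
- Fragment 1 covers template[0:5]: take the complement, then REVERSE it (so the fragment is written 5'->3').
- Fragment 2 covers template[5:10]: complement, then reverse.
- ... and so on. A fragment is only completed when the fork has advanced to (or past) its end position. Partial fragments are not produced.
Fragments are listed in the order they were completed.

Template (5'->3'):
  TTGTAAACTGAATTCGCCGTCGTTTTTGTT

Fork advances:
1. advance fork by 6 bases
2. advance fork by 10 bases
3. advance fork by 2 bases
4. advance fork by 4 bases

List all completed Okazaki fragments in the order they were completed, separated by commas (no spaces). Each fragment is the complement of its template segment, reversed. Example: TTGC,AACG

Step 1: advance 6 -> fork_pos = 0 + 6 = 6. Reached multiple(s) of 5: 5 -> fragment 1 completed (1 total).
Step 2: advance 10 -> fork_pos = 6 + 10 = 16. Reached multiple(s) of 5: 10, 15 -> fragments 2-3 completed (3 total).
Step 3: advance 2 -> fork_pos = 16 + 2 = 18. Next multiple of 5 is 20 (not reached); still 3 fragment(s).
Step 4: advance 4 -> fork_pos = 18 + 4 = 22. Reached multiple(s) of 5: 20 -> fragment 4 completed (4 total).
Final fork_pos = 22, so 4 fragment(s) are complete. Build each: template segment -> complement -> reverse.
Fragment 1: template[0:5] = TTGTA -> complement AACAT -> reversed TACAA
Fragment 2: template[5:10] = AACTG -> complement TTGAC -> reversed CAGTT
Fragment 3: template[10:15] = AATTC -> complement TTAAG -> reversed GAATT
Fragment 4: template[15:20] = GCCGT -> complement CGGCA -> reversed ACGGC

Answer: TACAA,CAGTT,GAATT,ACGGC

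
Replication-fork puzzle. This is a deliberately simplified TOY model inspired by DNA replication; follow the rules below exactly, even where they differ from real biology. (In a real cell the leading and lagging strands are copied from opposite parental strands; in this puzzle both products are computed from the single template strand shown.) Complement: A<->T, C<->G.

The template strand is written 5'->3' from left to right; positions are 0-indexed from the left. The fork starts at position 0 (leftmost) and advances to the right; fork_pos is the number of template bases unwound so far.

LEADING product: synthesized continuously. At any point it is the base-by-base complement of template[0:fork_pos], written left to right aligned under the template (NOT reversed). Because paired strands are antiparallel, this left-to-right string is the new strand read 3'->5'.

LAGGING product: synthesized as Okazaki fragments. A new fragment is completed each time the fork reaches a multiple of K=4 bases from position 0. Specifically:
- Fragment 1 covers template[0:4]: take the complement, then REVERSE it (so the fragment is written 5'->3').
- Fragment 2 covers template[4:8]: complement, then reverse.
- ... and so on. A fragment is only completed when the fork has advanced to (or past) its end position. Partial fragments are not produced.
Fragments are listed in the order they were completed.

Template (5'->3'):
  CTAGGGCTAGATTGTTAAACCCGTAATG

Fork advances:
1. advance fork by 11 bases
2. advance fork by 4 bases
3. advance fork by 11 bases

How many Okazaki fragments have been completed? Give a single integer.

Answer: 6

Derivation:
Step 1: advance 11 -> fork_pos = 0 + 11 = 11. Reached multiple(s) of 4: 4, 8 -> fragments 1-2 completed (2 total).
Step 2: advance 4 -> fork_pos = 11 + 4 = 15. Reached multiple(s) of 4: 12 -> fragment 3 completed (3 total).
Step 3: advance 11 -> fork_pos = 15 + 11 = 26. Reached multiple(s) of 4: 16, 20, 24 -> fragments 4-6 completed (6 total).
Check: final fork_pos = 26; the multiples of 4 that are <= 26 are 4..24 -> 26 // 4 = 6 completed fragment(s).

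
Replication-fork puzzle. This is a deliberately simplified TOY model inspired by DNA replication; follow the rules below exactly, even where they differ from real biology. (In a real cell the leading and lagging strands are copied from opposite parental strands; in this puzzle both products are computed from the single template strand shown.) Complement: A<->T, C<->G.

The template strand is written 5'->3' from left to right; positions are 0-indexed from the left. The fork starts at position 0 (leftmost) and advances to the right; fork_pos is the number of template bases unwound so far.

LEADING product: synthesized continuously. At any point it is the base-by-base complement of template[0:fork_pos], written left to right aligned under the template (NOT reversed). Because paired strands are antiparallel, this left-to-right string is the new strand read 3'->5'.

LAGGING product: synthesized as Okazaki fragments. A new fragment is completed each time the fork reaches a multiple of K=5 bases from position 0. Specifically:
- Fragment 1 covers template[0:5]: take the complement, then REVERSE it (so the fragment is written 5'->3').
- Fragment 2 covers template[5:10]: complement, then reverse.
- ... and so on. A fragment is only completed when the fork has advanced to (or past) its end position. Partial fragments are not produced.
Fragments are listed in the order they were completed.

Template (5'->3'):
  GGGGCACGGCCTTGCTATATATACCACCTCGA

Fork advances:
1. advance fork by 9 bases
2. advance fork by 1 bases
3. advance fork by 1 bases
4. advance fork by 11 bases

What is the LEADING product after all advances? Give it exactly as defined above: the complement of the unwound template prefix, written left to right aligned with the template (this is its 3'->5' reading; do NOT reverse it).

Answer: CCCCGTGCCGGAACGATATATA

Derivation:
Step 1: advance 9 -> fork_pos = 0 + 9 = 9.
Step 2: advance 1 -> fork_pos = 9 + 1 = 10.
Step 3: advance 1 -> fork_pos = 10 + 1 = 11.
Step 4: advance 11 -> fork_pos = 11 + 11 = 22.
Unwound prefix: template[0:22] = GGGGCACGGCCTTGCTATATAT
Complement it base by base (A<->T, C<->G), keeping left-to-right order:
  [0:5] GGGGC -> CCCCG
  [5:10] ACGGC -> TGCCG
  [10:15] CTTGC -> GAACG
  [15:20] TATAT -> ATATA
  [20:22] AT -> TA
Concatenate: CCCCGTGCCGGAACGATATATA (length 22; written aligned with the template, i.e. 3'->5').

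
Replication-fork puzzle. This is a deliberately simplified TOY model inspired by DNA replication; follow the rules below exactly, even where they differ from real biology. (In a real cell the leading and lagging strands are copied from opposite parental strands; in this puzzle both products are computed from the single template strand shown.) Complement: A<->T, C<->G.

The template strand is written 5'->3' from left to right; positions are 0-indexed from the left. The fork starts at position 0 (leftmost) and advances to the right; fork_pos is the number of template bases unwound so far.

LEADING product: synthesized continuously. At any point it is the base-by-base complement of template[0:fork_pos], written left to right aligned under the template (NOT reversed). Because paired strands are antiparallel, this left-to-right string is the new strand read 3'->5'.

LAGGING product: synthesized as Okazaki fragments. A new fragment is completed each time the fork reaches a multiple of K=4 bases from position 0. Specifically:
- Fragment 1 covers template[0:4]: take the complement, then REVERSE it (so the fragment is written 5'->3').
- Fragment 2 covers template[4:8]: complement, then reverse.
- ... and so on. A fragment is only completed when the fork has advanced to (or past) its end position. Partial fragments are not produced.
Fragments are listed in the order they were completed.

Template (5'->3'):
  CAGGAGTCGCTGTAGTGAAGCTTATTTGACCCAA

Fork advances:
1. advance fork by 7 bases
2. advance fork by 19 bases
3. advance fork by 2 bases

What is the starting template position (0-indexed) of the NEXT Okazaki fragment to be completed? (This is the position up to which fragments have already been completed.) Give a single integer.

Step 1: advance 7 -> fork_pos = 0 + 7 = 7. Reached multiple(s) of 4: 4 -> fragment 1 completed (1 total).
Step 2: advance 19 -> fork_pos = 7 + 19 = 26. Reached multiple(s) of 4: 8, 12, 16, 20, 24 -> fragments 2-6 completed (6 total).
Step 3: advance 2 -> fork_pos = 26 + 2 = 28. Reached multiple(s) of 4: 28 -> fragment 7 completed (7 total).
7 fragment(s) completed, covering template[0:28] (7 x 4 = 28). The next fragment, fragment 8, covers template[28:32], so it starts at position 28.

Answer: 28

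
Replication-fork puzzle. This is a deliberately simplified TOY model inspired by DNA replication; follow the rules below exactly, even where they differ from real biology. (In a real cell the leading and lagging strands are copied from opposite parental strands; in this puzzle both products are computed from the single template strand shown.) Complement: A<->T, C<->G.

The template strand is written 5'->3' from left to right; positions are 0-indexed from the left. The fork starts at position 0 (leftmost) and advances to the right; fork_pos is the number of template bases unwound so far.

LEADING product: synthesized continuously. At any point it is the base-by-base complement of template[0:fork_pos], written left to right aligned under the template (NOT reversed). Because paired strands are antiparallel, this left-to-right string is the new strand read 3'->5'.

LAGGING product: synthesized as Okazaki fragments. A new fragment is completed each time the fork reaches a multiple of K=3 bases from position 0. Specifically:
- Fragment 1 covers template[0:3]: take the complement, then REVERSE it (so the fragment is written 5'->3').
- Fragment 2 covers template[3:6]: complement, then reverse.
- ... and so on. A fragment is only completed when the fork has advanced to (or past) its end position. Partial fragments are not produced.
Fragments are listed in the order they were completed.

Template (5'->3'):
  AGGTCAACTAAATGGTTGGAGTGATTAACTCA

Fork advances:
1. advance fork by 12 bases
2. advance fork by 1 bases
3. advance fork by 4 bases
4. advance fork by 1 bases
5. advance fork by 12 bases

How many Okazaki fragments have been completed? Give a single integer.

Answer: 10

Derivation:
Step 1: advance 12 -> fork_pos = 0 + 12 = 12. Reached multiple(s) of 3: 3, 6, 9, 12 -> fragments 1-4 completed (4 total).
Step 2: advance 1 -> fork_pos = 12 + 1 = 13. Next multiple of 3 is 15 (not reached); still 4 fragment(s).
Step 3: advance 4 -> fork_pos = 13 + 4 = 17. Reached multiple(s) of 3: 15 -> fragment 5 completed (5 total).
Step 4: advance 1 -> fork_pos = 17 + 1 = 18. Reached multiple(s) of 3: 18 -> fragment 6 completed (6 total).
Step 5: advance 12 -> fork_pos = 18 + 12 = 30. Reached multiple(s) of 3: 21, 24, 27, 30 -> fragments 7-10 completed (10 total).
Check: final fork_pos = 30; the multiples of 3 that are <= 30 are 3..30 -> 30 // 3 = 10 completed fragment(s).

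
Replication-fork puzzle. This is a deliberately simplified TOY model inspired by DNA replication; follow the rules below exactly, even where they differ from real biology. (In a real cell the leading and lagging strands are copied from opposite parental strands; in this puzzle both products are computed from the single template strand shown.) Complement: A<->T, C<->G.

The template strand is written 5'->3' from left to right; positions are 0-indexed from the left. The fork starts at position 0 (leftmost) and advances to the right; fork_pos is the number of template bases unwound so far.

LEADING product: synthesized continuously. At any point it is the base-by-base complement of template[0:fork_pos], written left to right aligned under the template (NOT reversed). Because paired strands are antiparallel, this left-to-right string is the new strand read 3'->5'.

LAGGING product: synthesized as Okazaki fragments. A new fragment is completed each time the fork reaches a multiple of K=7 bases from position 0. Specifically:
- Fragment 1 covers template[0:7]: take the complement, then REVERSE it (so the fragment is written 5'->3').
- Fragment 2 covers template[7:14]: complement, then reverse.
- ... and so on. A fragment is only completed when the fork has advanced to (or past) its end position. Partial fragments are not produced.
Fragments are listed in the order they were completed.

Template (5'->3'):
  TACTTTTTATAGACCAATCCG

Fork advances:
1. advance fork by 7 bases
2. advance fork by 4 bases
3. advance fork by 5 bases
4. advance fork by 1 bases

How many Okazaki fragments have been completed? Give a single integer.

Answer: 2

Derivation:
Step 1: advance 7 -> fork_pos = 0 + 7 = 7. Reached multiple(s) of 7: 7 -> fragment 1 completed (1 total).
Step 2: advance 4 -> fork_pos = 7 + 4 = 11. Next multiple of 7 is 14 (not reached); still 1 fragment(s).
Step 3: advance 5 -> fork_pos = 11 + 5 = 16. Reached multiple(s) of 7: 14 -> fragment 2 completed (2 total).
Step 4: advance 1 -> fork_pos = 16 + 1 = 17. Next multiple of 7 is 21 (not reached); still 2 fragment(s).
Check: final fork_pos = 17; the multiples of 7 that are <= 17 are 7..14 -> 17 // 7 = 2 completed fragment(s).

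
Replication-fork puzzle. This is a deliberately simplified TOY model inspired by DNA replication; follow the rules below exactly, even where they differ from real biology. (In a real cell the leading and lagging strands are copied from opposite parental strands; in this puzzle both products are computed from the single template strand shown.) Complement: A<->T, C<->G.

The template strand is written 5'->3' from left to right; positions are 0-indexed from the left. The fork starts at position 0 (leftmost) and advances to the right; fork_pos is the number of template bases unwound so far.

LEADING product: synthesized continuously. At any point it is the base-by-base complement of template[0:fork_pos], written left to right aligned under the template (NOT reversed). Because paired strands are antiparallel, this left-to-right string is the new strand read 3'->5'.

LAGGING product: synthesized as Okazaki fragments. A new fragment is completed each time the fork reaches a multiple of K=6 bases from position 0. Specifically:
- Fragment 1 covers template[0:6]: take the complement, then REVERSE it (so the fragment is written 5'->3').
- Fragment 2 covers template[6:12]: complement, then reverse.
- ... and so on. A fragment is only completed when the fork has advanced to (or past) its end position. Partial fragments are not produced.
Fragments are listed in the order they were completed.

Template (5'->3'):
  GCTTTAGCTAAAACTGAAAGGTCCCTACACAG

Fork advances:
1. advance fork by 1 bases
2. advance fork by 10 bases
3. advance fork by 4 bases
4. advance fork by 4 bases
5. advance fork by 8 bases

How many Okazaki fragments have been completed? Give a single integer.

Answer: 4

Derivation:
Step 1: advance 1 -> fork_pos = 0 + 1 = 1. Next multiple of 6 is 6 (not reached); still 0 fragment(s).
Step 2: advance 10 -> fork_pos = 1 + 10 = 11. Reached multiple(s) of 6: 6 -> fragment 1 completed (1 total).
Step 3: advance 4 -> fork_pos = 11 + 4 = 15. Reached multiple(s) of 6: 12 -> fragment 2 completed (2 total).
Step 4: advance 4 -> fork_pos = 15 + 4 = 19. Reached multiple(s) of 6: 18 -> fragment 3 completed (3 total).
Step 5: advance 8 -> fork_pos = 19 + 8 = 27. Reached multiple(s) of 6: 24 -> fragment 4 completed (4 total).
Check: final fork_pos = 27; the multiples of 6 that are <= 27 are 6..24 -> 27 // 6 = 4 completed fragment(s).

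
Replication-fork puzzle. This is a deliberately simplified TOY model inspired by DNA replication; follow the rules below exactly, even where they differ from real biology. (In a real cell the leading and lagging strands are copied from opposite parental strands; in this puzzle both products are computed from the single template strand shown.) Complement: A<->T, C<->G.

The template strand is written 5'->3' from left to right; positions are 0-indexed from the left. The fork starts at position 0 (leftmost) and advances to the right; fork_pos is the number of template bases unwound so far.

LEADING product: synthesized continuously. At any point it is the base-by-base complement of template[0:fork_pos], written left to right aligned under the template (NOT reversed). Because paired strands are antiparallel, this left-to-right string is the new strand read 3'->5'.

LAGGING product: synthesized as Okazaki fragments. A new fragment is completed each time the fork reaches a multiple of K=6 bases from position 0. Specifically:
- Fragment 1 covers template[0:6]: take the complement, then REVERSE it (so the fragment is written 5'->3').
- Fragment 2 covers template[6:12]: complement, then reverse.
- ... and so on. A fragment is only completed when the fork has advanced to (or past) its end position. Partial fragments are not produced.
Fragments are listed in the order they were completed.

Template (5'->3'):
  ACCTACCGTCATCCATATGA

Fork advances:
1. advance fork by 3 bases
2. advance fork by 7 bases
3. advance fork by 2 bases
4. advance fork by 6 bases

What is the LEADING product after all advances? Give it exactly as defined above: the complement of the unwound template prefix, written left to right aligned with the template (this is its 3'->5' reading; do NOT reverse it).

Answer: TGGATGGCAGTAGGTATA

Derivation:
Step 1: advance 3 -> fork_pos = 0 + 3 = 3.
Step 2: advance 7 -> fork_pos = 3 + 7 = 10.
Step 3: advance 2 -> fork_pos = 10 + 2 = 12.
Step 4: advance 6 -> fork_pos = 12 + 6 = 18.
Unwound prefix: template[0:18] = ACCTACCGTCATCCATAT
Complement it base by base (A<->T, C<->G), keeping left-to-right order:
  [0:5] ACCTA -> TGGAT
  [5:10] CCGTC -> GGCAG
  [10:15] ATCCA -> TAGGT
  [15:18] TAT -> ATA
Concatenate: TGGATGGCAGTAGGTATA (length 18; written aligned with the template, i.e. 3'->5').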